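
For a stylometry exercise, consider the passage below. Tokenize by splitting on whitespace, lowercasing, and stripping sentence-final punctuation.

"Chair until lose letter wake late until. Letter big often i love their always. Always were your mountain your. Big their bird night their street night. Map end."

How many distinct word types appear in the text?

Distinct types: {always, big, bird, chair, end, i, late, letter, lose, love, map, mountain, night, often, street, their, until, wake, were, your}
V = 20

20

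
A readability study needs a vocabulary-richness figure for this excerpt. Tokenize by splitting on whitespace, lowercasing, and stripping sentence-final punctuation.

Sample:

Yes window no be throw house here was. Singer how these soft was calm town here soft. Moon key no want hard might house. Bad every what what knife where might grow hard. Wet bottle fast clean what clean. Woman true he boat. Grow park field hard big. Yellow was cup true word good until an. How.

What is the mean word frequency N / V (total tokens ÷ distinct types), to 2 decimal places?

1.36

N = 57 tokens, V = 42 types.
Mean frequency = N / V = 57 / 42 = 1.36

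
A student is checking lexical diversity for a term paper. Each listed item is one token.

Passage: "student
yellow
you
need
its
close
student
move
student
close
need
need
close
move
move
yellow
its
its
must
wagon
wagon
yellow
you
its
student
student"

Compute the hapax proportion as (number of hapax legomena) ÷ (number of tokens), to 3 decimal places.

0.038

Frequencies: student:5, its:4, yellow:3, need:3, close:3, move:3, you:2, wagon:2, must:1
Hapax count = 1; token count = 26.
Ratio = 1 / 26 = 0.038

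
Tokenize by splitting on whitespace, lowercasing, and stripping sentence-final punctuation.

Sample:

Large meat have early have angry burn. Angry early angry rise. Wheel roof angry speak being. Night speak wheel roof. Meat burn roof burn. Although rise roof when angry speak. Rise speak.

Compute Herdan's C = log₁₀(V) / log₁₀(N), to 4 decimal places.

N = 32, V = 14.
log₁₀(V) = 1.146128, log₁₀(N) = 1.505150
C = 1.146128 / 1.505150 = 0.7615

0.7615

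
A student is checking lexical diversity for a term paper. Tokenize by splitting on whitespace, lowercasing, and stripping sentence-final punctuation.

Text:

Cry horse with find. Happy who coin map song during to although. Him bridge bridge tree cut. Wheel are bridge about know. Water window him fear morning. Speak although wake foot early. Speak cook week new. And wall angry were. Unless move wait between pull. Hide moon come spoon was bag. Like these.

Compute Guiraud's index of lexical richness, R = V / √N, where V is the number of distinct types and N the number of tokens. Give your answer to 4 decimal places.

N = 53, V = 48.
√N = 7.280110
R = 48 / 7.280110 = 6.5933

6.5933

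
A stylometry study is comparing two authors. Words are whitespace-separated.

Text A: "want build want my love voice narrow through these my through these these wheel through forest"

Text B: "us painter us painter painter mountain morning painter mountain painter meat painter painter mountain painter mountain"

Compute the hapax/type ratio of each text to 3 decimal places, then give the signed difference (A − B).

0.200

A: hapax=6, V=10, ratio=0.600
B: hapax=2, V=5, ratio=0.400
Difference = 0.600 − 0.400 = 0.200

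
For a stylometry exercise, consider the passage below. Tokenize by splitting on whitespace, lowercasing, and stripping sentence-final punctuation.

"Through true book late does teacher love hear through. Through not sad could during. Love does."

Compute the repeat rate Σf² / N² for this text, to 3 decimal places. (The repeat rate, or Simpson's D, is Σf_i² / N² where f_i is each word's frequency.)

0.102

Frequencies: through:3, does:2, love:2, true:1, book:1, late:1, teacher:1, hear:1, not:1, sad:1, could:1, during:1
Σf² = 26; N² = 256
Repeat rate = 26 / 256 = 0.102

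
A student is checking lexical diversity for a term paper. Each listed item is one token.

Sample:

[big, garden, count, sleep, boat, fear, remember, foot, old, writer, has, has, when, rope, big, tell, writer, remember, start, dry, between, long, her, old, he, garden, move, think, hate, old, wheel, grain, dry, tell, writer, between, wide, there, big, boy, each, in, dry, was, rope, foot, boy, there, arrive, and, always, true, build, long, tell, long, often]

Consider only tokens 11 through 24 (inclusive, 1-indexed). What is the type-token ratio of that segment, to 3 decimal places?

0.929

Segment tokens 11–24: has, has, when, rope, big, tell, writer, remember, start, dry, between, long, her, old
Segment N = 14, segment V = 13.
TTR = 13 / 14 = 0.929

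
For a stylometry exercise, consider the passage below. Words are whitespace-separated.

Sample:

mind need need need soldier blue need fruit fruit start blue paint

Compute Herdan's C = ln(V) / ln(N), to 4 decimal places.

0.7831

N = 12, V = 7.
ln(V) = 1.945910, ln(N) = 2.484907
C = 1.945910 / 2.484907 = 0.7831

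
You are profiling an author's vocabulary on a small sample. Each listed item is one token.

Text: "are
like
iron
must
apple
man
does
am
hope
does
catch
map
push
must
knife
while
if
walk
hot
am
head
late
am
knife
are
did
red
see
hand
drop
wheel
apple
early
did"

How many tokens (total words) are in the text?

34

Tokens: are, like, iron, must, apple, man, does, am, hope, does, catch, map, push, must, knife, while, if, walk, hot, am, head, late, am, knife, are, did, red, see, hand, drop, wheel, apple, early, did
N = 34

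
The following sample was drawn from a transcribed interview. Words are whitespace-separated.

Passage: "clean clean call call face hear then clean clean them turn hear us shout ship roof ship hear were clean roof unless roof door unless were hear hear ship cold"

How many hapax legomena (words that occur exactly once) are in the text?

Frequencies: clean:5, hear:5, ship:3, roof:3, call:2, were:2, unless:2, face:1, then:1, them:1, turn:1, us:1, shout:1, door:1, cold:1
Hapax (freq=1): cold, door, face, shout, them, then, turn, us

8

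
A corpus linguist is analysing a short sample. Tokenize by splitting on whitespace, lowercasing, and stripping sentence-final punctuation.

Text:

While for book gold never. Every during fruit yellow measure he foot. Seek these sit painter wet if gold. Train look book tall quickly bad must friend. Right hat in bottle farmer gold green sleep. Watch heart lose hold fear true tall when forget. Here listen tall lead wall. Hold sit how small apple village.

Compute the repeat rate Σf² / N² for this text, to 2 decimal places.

0.02

Frequencies: gold:3, tall:3, book:2, sit:2, hold:2, while:1, for:1, never:1, every:1, during:1, fruit:1, yellow:1, measure:1, he:1, foot:1, seek:1, these:1, painter:1, wet:1, if:1, … (28 more, each freq 1)
Σf² = 73; N² = 3025
Repeat rate = 73 / 3025 = 0.02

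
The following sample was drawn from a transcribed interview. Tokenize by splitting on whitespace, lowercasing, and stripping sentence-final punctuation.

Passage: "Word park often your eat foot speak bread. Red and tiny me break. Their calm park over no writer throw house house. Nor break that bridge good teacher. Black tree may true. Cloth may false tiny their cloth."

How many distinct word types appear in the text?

Distinct types: {and, black, bread, break, bridge, calm, cloth, eat, false, foot, good, house, may, me, no, nor, often, over, park, red, speak, teacher, that, their, throw, tiny, tree, true, word, writer, your}
V = 31

31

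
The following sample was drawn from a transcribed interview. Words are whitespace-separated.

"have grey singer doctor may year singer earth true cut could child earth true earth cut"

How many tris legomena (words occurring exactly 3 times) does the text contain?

Frequencies: earth:3, singer:2, true:2, cut:2, have:1, grey:1, doctor:1, may:1, year:1, could:1, child:1
Words with frequency 3: earth

1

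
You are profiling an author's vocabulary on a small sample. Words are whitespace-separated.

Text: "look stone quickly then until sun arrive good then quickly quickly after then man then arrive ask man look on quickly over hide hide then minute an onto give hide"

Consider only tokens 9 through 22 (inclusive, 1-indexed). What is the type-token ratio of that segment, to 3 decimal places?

0.643

Segment tokens 9–22: then, quickly, quickly, after, then, man, then, arrive, ask, man, look, on, quickly, over
Segment N = 14, segment V = 9.
TTR = 9 / 14 = 0.643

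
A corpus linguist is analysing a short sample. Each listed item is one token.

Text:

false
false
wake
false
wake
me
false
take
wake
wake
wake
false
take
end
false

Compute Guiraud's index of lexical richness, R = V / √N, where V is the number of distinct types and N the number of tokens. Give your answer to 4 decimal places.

N = 15, V = 5.
√N = 3.872983
R = 5 / 3.872983 = 1.2910

1.2910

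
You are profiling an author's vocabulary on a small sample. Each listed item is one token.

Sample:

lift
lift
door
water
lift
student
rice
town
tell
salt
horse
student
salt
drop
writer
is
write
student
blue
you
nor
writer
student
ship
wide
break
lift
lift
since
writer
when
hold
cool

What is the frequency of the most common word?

Frequencies: lift:5, student:4, writer:3, salt:2, door:1, water:1, rice:1, town:1, tell:1, horse:1, drop:1, is:1, write:1, blue:1, you:1, nor:1, ship:1, wide:1, break:1, since:1, … (3 more, each freq 1)
Most common: 'lift' with frequency 5.

5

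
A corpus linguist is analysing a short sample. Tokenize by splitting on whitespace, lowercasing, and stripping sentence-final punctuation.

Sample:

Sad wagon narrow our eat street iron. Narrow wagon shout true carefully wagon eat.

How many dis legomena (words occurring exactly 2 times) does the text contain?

Frequencies: wagon:3, narrow:2, eat:2, sad:1, our:1, street:1, iron:1, shout:1, true:1, carefully:1
Words with frequency 2: eat, narrow

2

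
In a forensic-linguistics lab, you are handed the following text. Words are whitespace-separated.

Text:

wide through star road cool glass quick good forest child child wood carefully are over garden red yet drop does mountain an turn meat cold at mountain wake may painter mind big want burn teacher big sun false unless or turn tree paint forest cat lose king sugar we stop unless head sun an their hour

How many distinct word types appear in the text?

Distinct types: {an, are, at, big, burn, carefully, cat, child, cold, cool, does, drop, false, forest, garden, glass, good, head, hour, king, lose, may, meat, mind, mountain, or, over, paint, painter, quick, red, road, star, stop, sugar, sun, teacher, their, through, tree, turn, unless, wake, want, we, wide, wood, yet}
V = 48

48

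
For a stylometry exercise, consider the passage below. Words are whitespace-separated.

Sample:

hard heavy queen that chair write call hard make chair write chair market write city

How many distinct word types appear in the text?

Distinct types: {call, chair, city, hard, heavy, make, market, queen, that, write}
V = 10

10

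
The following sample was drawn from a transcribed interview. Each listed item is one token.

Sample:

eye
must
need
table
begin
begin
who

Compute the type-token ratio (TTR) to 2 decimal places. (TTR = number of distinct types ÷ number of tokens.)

N = 7 tokens, V = 6 types.
TTR = V / N = 6 / 7 = 0.86

0.86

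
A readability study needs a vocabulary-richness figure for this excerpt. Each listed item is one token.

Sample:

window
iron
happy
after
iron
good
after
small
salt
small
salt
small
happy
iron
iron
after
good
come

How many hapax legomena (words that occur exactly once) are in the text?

2

Frequencies: iron:4, after:3, small:3, happy:2, good:2, salt:2, window:1, come:1
Hapax (freq=1): come, window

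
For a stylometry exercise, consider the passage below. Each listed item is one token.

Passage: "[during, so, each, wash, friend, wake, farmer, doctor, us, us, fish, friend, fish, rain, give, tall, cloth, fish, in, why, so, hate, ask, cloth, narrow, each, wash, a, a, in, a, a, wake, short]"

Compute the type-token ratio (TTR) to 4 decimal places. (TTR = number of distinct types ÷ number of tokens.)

0.6176

N = 34 tokens, V = 21 types.
TTR = V / N = 21 / 34 = 0.6176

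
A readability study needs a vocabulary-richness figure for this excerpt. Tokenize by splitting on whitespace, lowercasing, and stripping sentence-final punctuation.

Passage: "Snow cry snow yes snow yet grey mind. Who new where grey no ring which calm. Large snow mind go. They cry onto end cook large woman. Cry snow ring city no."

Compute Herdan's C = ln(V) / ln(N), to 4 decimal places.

N = 32, V = 21.
ln(V) = 3.044522, ln(N) = 3.465736
C = 3.044522 / 3.465736 = 0.8785

0.8785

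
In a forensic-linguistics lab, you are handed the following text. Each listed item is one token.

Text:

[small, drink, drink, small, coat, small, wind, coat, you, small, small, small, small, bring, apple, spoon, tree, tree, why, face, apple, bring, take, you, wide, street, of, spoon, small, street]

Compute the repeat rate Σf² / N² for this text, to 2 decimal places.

Frequencies: small:8, drink:2, coat:2, you:2, bring:2, apple:2, spoon:2, tree:2, street:2, wind:1, why:1, face:1, take:1, wide:1, of:1
Σf² = 102; N² = 900
Repeat rate = 102 / 900 = 0.11

0.11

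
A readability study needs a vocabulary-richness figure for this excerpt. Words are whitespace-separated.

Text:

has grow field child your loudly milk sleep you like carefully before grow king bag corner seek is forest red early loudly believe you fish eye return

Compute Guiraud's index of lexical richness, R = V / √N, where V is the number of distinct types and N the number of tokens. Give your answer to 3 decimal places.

4.619

N = 27, V = 24.
√N = 5.196152
R = 24 / 5.196152 = 4.619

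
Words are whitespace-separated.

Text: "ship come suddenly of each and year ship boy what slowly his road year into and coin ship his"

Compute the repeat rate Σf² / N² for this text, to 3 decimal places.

0.086

Frequencies: ship:3, and:2, year:2, his:2, come:1, suddenly:1, of:1, each:1, boy:1, what:1, slowly:1, road:1, into:1, coin:1
Σf² = 31; N² = 361
Repeat rate = 31 / 361 = 0.086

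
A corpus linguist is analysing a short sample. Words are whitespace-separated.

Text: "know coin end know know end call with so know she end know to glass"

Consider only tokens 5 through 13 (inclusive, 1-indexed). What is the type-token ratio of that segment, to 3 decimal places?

Segment tokens 5–13: know, end, call, with, so, know, she, end, know
Segment N = 9, segment V = 6.
TTR = 6 / 9 = 0.667

0.667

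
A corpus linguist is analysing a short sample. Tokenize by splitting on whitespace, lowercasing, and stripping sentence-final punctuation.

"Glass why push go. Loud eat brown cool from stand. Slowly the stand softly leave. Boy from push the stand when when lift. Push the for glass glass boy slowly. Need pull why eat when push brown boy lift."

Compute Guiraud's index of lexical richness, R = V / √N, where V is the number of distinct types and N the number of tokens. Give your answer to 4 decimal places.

N = 39, V = 20.
√N = 6.244998
R = 20 / 6.244998 = 3.2026

3.2026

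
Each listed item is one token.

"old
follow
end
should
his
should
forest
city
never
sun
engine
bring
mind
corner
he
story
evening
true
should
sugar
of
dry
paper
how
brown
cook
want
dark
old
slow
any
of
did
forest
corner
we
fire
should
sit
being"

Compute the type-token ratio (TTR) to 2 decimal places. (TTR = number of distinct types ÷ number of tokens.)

N = 40 tokens, V = 33 types.
TTR = V / N = 33 / 40 = 0.83

0.83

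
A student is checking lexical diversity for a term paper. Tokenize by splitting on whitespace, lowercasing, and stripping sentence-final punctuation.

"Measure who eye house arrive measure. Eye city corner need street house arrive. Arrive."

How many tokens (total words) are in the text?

14

Tokens: measure, who, eye, house, arrive, measure, eye, city, corner, need, street, house, arrive, arrive
N = 14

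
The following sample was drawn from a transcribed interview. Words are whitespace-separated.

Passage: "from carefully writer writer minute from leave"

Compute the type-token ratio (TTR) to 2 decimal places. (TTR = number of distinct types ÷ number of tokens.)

0.71

N = 7 tokens, V = 5 types.
TTR = V / N = 5 / 7 = 0.71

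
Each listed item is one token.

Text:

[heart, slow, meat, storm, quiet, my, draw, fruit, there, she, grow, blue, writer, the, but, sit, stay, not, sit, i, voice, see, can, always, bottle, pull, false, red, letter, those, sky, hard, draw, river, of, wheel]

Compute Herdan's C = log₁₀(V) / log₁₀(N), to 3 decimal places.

0.984

N = 36, V = 34.
log₁₀(V) = 1.531479, log₁₀(N) = 1.556303
C = 1.531479 / 1.556303 = 0.984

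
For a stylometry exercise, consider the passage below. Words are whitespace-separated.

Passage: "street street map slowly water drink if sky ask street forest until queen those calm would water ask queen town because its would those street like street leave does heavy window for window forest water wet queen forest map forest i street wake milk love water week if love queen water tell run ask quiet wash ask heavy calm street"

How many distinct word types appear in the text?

33

Distinct types: {ask, because, calm, does, drink, for, forest, heavy, i, if, its, leave, like, love, map, milk, queen, quiet, run, sky, slowly, street, tell, those, town, until, wake, wash, water, week, wet, window, would}
V = 33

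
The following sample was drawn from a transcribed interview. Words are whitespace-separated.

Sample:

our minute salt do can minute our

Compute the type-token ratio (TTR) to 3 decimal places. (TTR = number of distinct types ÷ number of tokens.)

N = 7 tokens, V = 5 types.
TTR = V / N = 5 / 7 = 0.714

0.714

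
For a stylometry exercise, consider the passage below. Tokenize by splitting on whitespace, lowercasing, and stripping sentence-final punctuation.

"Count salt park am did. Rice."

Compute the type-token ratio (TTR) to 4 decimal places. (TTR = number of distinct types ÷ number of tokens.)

N = 6 tokens, V = 6 types.
TTR = V / N = 6 / 6 = 1.0000

1.0000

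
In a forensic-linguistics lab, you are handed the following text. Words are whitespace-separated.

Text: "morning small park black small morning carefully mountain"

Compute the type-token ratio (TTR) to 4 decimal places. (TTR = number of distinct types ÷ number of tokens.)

0.7500

N = 8 tokens, V = 6 types.
TTR = V / N = 6 / 8 = 0.7500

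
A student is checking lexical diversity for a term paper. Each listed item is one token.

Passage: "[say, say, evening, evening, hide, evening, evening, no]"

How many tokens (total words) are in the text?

8

Tokens: say, say, evening, evening, hide, evening, evening, no
N = 8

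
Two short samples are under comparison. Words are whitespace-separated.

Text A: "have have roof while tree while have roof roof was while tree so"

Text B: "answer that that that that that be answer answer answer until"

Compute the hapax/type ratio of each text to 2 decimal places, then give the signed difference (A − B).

A: hapax=2, V=6, ratio=0.33
B: hapax=2, V=4, ratio=0.50
Difference = 0.33 − 0.50 = -0.17

-0.17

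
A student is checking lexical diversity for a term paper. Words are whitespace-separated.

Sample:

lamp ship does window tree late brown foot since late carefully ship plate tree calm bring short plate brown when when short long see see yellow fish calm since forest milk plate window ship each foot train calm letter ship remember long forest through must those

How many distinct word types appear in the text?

Distinct types: {bring, brown, calm, carefully, does, each, fish, foot, forest, lamp, late, letter, long, milk, must, plate, remember, see, ship, short, since, those, through, train, tree, when, window, yellow}
V = 28

28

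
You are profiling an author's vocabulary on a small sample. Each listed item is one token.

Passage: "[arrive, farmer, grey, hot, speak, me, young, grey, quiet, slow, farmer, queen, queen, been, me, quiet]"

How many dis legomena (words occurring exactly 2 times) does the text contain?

Frequencies: farmer:2, grey:2, me:2, quiet:2, queen:2, arrive:1, hot:1, speak:1, young:1, slow:1, been:1
Words with frequency 2: farmer, grey, me, queen, quiet

5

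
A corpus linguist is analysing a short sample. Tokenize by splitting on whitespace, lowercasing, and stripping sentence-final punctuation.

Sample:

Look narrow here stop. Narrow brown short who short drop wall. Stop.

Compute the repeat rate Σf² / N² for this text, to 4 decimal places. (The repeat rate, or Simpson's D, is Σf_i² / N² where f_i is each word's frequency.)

0.1250

Frequencies: narrow:2, stop:2, short:2, look:1, here:1, brown:1, who:1, drop:1, wall:1
Σf² = 18; N² = 144
Repeat rate = 18 / 144 = 0.1250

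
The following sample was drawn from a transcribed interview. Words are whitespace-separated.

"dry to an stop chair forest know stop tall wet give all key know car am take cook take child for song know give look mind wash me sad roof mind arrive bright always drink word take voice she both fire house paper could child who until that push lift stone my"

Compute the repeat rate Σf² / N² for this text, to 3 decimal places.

Frequencies: know:3, take:3, stop:2, give:2, child:2, mind:2, dry:1, to:1, an:1, chair:1, forest:1, tall:1, wet:1, all:1, key:1, car:1, am:1, cook:1, for:1, song:1, … (24 more, each freq 1)
Σf² = 72; N² = 2704
Repeat rate = 72 / 2704 = 0.027

0.027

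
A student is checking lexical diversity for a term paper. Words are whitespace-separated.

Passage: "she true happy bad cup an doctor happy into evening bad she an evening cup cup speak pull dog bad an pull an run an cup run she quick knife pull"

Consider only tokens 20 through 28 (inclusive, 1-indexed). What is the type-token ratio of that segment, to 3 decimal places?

Segment tokens 20–28: bad, an, pull, an, run, an, cup, run, she
Segment N = 9, segment V = 6.
TTR = 6 / 9 = 0.667

0.667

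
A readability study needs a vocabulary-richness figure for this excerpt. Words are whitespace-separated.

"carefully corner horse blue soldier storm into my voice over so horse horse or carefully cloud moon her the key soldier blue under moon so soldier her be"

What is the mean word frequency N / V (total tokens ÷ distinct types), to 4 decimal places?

1.4737

N = 28 tokens, V = 19 types.
Mean frequency = N / V = 28 / 19 = 1.4737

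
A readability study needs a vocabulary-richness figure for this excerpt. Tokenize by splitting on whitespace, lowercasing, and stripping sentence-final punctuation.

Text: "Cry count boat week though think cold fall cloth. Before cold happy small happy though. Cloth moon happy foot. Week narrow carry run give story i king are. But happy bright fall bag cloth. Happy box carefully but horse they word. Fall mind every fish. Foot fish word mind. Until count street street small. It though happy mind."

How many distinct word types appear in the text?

36

Distinct types: {are, bag, before, boat, box, bright, but, carefully, carry, cloth, cold, count, cry, every, fall, fish, foot, give, happy, horse, i, it, king, mind, moon, narrow, run, small, story, street, they, think, though, until, week, word}
V = 36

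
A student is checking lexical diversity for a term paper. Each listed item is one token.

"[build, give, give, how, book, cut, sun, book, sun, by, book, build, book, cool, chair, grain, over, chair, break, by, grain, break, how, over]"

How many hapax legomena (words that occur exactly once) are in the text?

2

Frequencies: book:4, build:2, give:2, how:2, sun:2, by:2, chair:2, grain:2, over:2, break:2, cut:1, cool:1
Hapax (freq=1): cool, cut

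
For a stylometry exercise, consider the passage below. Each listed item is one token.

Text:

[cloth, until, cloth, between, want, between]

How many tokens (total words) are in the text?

6

Tokens: cloth, until, cloth, between, want, between
N = 6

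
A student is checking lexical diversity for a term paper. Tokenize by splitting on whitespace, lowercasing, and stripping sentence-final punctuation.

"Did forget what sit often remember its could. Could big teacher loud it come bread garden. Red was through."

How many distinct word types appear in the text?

18

Distinct types: {big, bread, come, could, did, forget, garden, it, its, loud, often, red, remember, sit, teacher, through, was, what}
V = 18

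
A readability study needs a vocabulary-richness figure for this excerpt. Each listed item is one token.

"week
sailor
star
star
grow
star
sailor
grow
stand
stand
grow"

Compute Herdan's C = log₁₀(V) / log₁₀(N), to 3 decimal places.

0.671

N = 11, V = 5.
log₁₀(V) = 0.698970, log₁₀(N) = 1.041393
C = 0.698970 / 1.041393 = 0.671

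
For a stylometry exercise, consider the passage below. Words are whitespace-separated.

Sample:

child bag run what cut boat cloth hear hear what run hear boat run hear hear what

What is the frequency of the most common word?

5

Frequencies: hear:5, run:3, what:3, boat:2, child:1, bag:1, cut:1, cloth:1
Most common: 'hear' with frequency 5.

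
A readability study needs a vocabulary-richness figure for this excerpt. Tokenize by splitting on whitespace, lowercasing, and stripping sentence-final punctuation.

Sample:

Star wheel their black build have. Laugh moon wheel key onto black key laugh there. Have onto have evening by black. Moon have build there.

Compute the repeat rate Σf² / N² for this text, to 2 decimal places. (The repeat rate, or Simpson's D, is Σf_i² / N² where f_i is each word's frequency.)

0.09

Frequencies: have:4, black:3, wheel:2, build:2, laugh:2, moon:2, key:2, onto:2, there:2, star:1, their:1, evening:1, by:1
Σf² = 57; N² = 625
Repeat rate = 57 / 625 = 0.09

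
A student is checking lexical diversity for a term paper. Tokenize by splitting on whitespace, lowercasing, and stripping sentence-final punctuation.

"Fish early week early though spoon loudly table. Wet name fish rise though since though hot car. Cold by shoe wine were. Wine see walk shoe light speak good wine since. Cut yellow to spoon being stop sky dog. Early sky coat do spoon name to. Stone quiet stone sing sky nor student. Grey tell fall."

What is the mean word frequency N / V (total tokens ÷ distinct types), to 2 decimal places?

N = 56 tokens, V = 40 types.
Mean frequency = N / V = 56 / 40 = 1.40

1.40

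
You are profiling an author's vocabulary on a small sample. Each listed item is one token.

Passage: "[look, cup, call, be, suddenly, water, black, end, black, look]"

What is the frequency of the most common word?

Frequencies: look:2, black:2, cup:1, call:1, be:1, suddenly:1, water:1, end:1
Most common: 'look' with frequency 2.

2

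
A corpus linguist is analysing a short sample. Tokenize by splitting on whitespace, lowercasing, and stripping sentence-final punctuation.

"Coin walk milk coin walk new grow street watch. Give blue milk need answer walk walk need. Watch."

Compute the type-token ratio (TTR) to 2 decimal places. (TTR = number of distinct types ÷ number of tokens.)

N = 18 tokens, V = 11 types.
TTR = V / N = 11 / 18 = 0.61

0.61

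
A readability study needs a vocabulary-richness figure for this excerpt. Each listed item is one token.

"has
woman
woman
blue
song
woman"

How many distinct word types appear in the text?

4

Distinct types: {blue, has, song, woman}
V = 4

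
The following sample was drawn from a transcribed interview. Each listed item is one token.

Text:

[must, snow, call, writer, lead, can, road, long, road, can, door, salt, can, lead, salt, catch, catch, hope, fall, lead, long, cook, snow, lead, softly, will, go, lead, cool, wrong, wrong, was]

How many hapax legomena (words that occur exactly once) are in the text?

Frequencies: lead:5, can:3, snow:2, road:2, long:2, salt:2, catch:2, wrong:2, must:1, call:1, writer:1, door:1, hope:1, fall:1, cook:1, softly:1, will:1, go:1, cool:1, was:1
Hapax (freq=1): call, cook, cool, door, fall, go, hope, must, softly, was, will, writer

12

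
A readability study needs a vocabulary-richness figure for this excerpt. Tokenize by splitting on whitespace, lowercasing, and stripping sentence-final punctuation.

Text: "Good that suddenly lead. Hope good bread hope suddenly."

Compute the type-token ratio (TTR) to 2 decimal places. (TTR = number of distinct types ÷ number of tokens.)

N = 9 tokens, V = 6 types.
TTR = V / N = 6 / 9 = 0.67

0.67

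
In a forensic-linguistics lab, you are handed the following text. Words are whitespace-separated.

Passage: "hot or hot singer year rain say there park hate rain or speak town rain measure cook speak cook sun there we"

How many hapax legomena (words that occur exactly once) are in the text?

9

Frequencies: rain:3, hot:2, or:2, there:2, speak:2, cook:2, singer:1, year:1, say:1, park:1, hate:1, town:1, measure:1, sun:1, we:1
Hapax (freq=1): hate, measure, park, say, singer, sun, town, we, year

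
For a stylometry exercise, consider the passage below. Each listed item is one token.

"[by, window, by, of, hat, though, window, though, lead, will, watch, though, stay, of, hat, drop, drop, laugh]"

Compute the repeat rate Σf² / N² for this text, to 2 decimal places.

Frequencies: though:3, by:2, window:2, of:2, hat:2, drop:2, lead:1, will:1, watch:1, stay:1, laugh:1
Σf² = 34; N² = 324
Repeat rate = 34 / 324 = 0.10

0.10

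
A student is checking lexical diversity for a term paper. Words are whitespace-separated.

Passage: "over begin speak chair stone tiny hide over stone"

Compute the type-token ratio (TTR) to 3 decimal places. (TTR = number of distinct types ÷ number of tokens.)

N = 9 tokens, V = 7 types.
TTR = V / N = 7 / 9 = 0.778

0.778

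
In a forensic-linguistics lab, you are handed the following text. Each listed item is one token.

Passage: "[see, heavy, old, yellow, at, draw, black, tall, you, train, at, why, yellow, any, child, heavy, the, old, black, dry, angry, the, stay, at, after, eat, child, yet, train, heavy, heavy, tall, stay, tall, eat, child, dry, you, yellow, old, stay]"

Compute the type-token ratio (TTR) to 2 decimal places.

0.49

N = 41 tokens, V = 20 types.
TTR = V / N = 20 / 41 = 0.49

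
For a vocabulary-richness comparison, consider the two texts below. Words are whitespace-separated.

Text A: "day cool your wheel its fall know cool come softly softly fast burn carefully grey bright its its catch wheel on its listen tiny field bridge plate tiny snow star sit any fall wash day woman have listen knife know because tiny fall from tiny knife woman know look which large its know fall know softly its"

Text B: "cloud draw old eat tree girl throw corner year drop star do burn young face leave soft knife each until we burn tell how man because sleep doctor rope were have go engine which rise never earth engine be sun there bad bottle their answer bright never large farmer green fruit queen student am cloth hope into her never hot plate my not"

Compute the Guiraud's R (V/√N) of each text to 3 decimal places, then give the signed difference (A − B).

-2.930

A: V=34, N=57, R=4.503
B: V=59, N=63, R=7.433
Difference = 4.503 − 7.433 = -2.930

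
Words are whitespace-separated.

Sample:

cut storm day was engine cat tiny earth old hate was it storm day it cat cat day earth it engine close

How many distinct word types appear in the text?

Distinct types: {cat, close, cut, day, earth, engine, hate, it, old, storm, tiny, was}
V = 12

12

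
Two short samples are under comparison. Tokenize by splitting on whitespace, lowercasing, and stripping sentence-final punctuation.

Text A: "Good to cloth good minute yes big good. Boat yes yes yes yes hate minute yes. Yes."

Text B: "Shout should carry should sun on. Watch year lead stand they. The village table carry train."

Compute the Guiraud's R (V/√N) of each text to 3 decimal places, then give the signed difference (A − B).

-1.560

A: V=8, N=17, R=1.940
B: V=14, N=16, R=3.500
Difference = 1.940 − 3.500 = -1.560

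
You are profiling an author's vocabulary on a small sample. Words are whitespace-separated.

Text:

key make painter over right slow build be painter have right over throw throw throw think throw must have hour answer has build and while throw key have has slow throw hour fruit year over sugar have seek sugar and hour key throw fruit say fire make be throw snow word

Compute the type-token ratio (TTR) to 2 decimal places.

0.49

N = 51 tokens, V = 25 types.
TTR = V / N = 25 / 51 = 0.49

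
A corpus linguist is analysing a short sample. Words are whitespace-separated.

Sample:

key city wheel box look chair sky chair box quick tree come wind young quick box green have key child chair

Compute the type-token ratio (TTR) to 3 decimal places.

N = 21 tokens, V = 15 types.
TTR = V / N = 15 / 21 = 0.714

0.714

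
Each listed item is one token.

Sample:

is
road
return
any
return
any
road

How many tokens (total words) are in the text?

7

Tokens: is, road, return, any, return, any, road
N = 7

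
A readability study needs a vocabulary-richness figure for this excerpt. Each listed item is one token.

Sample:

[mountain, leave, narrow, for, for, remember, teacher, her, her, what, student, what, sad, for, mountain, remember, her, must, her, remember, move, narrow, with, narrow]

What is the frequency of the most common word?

Frequencies: her:4, narrow:3, for:3, remember:3, mountain:2, what:2, leave:1, teacher:1, student:1, sad:1, must:1, move:1, with:1
Most common: 'her' with frequency 4.

4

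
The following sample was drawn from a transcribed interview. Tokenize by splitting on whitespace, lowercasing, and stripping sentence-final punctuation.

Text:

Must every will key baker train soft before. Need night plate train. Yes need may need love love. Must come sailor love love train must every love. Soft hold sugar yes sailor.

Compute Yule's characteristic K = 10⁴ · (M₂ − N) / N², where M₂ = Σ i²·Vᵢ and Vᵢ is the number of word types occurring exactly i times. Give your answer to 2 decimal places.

449.22

Frequencies: love:5, must:3, train:3, need:3, every:2, soft:2, yes:2, sailor:2, will:1, key:1, baker:1, before:1, night:1, plate:1, may:1, come:1, hold:1, sugar:1
N = 32. Frequency spectrum: V_1=10, V_2=4, V_3=3, V_5=1
M₂ = 1²·10 + 2²·4 + 3²·3 + 5²·1 = 78
K = 10000 × (78 − 32) / 32² = 449.22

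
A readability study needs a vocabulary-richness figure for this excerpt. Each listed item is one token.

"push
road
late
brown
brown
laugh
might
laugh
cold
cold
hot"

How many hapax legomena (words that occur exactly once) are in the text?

5

Frequencies: brown:2, laugh:2, cold:2, push:1, road:1, late:1, might:1, hot:1
Hapax (freq=1): hot, late, might, push, road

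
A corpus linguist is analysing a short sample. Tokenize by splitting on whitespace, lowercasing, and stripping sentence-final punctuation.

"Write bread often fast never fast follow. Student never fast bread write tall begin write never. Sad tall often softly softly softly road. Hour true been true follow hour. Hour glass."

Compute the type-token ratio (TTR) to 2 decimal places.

N = 31 tokens, V = 16 types.
TTR = V / N = 16 / 31 = 0.52

0.52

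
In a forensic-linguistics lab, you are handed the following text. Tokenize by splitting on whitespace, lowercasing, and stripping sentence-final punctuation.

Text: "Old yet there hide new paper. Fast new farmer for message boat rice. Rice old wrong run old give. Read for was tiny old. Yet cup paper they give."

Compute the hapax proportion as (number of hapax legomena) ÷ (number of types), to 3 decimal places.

Frequencies: old:4, yet:2, new:2, paper:2, for:2, rice:2, give:2, there:1, hide:1, fast:1, farmer:1, message:1, boat:1, wrong:1, run:1, read:1, was:1, tiny:1, cup:1, they:1
Hapax count = 13; type count = 20.
Ratio = 13 / 20 = 0.650

0.650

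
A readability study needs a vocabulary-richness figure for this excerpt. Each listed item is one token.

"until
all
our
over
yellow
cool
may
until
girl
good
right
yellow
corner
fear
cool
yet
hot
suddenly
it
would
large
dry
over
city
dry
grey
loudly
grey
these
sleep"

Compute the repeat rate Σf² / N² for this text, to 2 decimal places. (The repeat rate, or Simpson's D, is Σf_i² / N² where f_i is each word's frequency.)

0.05

Frequencies: until:2, over:2, yellow:2, cool:2, dry:2, grey:2, all:1, our:1, may:1, girl:1, good:1, right:1, corner:1, fear:1, yet:1, hot:1, suddenly:1, it:1, would:1, large:1, … (4 more, each freq 1)
Σf² = 42; N² = 900
Repeat rate = 42 / 900 = 0.05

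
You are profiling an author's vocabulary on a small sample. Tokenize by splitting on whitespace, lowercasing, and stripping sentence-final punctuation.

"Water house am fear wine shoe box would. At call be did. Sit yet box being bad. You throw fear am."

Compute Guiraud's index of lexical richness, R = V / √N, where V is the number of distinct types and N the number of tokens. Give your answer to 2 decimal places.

N = 21, V = 18.
√N = 4.582576
R = 18 / 4.582576 = 3.93

3.93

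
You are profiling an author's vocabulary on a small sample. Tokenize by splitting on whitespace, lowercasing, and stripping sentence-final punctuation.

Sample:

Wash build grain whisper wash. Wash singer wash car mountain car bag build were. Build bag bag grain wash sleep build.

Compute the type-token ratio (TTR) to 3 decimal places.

0.476

N = 21 tokens, V = 10 types.
TTR = V / N = 10 / 21 = 0.476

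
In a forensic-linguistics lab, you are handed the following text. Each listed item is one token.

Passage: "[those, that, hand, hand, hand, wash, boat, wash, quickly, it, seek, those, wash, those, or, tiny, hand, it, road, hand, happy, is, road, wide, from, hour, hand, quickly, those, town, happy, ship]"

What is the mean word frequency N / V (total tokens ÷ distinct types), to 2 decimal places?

1.78

N = 32 tokens, V = 18 types.
Mean frequency = N / V = 32 / 18 = 1.78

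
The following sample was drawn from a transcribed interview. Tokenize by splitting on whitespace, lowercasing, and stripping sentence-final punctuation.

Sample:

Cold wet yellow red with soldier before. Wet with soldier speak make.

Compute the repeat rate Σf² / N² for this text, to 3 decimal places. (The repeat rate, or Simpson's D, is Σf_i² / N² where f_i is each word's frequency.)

0.125

Frequencies: wet:2, with:2, soldier:2, cold:1, yellow:1, red:1, before:1, speak:1, make:1
Σf² = 18; N² = 144
Repeat rate = 18 / 144 = 0.125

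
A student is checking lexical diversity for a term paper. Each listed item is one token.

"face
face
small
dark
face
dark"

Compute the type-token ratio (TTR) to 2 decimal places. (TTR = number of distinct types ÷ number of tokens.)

0.50

N = 6 tokens, V = 3 types.
TTR = V / N = 3 / 6 = 0.50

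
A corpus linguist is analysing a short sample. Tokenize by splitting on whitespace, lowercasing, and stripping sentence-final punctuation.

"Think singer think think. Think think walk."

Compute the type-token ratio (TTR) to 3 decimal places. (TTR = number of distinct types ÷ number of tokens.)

N = 7 tokens, V = 3 types.
TTR = V / N = 3 / 7 = 0.429

0.429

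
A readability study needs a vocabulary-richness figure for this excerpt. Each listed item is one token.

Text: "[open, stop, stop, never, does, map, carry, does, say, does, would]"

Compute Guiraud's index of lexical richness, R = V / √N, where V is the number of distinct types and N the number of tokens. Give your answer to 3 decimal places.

N = 11, V = 8.
√N = 3.316625
R = 8 / 3.316625 = 2.412

2.412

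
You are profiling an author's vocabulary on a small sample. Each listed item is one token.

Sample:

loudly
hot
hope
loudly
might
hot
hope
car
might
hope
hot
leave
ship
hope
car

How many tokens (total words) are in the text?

15

Tokens: loudly, hot, hope, loudly, might, hot, hope, car, might, hope, hot, leave, ship, hope, car
N = 15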